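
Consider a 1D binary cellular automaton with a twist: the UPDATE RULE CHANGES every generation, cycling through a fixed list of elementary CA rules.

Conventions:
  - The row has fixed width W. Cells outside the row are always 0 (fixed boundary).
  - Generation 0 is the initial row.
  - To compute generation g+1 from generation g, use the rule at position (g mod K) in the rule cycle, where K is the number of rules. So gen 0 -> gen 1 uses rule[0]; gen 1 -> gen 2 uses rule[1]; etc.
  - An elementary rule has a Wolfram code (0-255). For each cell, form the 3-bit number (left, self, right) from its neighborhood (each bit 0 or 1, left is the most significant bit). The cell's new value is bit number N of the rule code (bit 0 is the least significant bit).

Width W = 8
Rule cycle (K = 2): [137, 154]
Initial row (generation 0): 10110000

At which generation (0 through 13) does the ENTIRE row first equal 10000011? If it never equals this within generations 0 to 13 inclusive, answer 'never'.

Answer: 7

Derivation:
Gen 0: 10110000
Gen 1 (rule 137): 00100111
Gen 2 (rule 154): 01011110
Gen 3 (rule 137): 00011100
Gen 4 (rule 154): 00111010
Gen 5 (rule 137): 10110000
Gen 6 (rule 154): 00101000
Gen 7 (rule 137): 10000011
Gen 8 (rule 154): 01000110
Gen 9 (rule 137): 00010100
Gen 10 (rule 154): 00100010
Gen 11 (rule 137): 10001000
Gen 12 (rule 154): 01010100
Gen 13 (rule 137): 00000001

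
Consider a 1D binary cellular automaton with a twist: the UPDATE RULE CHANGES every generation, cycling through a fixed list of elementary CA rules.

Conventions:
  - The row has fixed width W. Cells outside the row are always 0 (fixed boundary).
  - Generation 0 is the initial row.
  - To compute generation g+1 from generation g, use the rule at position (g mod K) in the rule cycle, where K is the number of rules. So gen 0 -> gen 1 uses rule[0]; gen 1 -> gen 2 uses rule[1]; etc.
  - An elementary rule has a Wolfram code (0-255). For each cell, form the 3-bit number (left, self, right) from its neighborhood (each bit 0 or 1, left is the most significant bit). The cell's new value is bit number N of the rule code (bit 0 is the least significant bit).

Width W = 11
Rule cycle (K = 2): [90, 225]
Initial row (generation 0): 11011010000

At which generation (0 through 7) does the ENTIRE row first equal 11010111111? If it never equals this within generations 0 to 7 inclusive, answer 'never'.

Answer: 7

Derivation:
Gen 0: 11011010000
Gen 1 (rule 90): 11011001000
Gen 2 (rule 225): 01101000011
Gen 3 (rule 90): 11100100111
Gen 4 (rule 225): 01100000011
Gen 5 (rule 90): 11110000111
Gen 6 (rule 225): 01110110011
Gen 7 (rule 90): 11010111111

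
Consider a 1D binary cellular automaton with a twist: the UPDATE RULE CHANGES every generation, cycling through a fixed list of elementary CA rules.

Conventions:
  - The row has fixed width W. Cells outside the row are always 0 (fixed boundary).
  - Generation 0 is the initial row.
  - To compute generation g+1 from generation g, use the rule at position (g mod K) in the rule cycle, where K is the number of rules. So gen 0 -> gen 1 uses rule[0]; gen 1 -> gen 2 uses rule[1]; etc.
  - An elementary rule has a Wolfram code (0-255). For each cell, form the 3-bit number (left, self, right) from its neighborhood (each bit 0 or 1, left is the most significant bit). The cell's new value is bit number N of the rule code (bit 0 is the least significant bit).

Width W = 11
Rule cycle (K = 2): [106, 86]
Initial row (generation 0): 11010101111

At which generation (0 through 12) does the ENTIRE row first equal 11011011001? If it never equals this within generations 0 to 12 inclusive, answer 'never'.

Gen 0: 11010101111
Gen 1 (rule 106): 11101011001
Gen 2 (rule 86): 00101001111
Gen 3 (rule 106): 01010011001
Gen 4 (rule 86): 11011101111
Gen 5 (rule 106): 11110111001
Gen 6 (rule 86): 00010001111
Gen 7 (rule 106): 00100011001
Gen 8 (rule 86): 01110101111
Gen 9 (rule 106): 11011011001
Gen 10 (rule 86): 01001001111
Gen 11 (rule 106): 10010011001
Gen 12 (rule 86): 11111101111

Answer: 9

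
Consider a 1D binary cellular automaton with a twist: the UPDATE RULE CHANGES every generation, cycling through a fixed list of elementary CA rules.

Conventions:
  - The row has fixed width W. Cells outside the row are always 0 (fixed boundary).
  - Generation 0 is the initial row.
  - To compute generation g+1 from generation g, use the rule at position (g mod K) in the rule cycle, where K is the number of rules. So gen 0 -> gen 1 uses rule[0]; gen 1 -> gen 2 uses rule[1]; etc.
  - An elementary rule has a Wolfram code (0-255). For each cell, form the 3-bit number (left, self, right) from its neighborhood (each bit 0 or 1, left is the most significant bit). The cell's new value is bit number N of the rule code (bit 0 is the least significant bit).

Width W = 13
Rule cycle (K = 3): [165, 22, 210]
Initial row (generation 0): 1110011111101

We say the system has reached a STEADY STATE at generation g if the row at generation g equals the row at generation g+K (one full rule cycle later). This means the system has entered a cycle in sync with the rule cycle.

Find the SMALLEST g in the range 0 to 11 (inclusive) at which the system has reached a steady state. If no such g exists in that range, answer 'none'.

Answer: 8

Derivation:
Gen 0: 1110011111101
Gen 1 (rule 165): 0100001111011
Gen 2 (rule 22): 1110010000000
Gen 3 (rule 210): 0111101000000
Gen 4 (rule 165): 0011011011111
Gen 5 (rule 22): 0100000000000
Gen 6 (rule 210): 1010000000000
Gen 7 (rule 165): 1110111111111
Gen 8 (rule 22): 0000000000000
Gen 9 (rule 210): 0000000000000
Gen 10 (rule 165): 1111111111111
Gen 11 (rule 22): 0000000000000
Gen 12 (rule 210): 0000000000000
Gen 13 (rule 165): 1111111111111
Gen 14 (rule 22): 0000000000000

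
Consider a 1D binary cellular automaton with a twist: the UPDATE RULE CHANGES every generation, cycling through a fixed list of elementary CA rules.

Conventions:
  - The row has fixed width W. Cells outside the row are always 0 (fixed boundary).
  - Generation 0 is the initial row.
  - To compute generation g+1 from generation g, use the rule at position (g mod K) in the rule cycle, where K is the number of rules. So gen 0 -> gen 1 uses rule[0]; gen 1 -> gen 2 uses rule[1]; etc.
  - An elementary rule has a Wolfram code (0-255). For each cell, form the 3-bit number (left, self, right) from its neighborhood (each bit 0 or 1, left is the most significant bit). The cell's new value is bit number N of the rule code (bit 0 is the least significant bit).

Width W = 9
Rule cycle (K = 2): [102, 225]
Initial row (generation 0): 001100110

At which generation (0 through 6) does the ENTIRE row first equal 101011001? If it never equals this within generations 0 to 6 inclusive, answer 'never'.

Gen 0: 001100110
Gen 1 (rule 102): 010101010
Gen 2 (rule 225): 001010100
Gen 3 (rule 102): 011111100
Gen 4 (rule 225): 001111101
Gen 5 (rule 102): 010000111
Gen 6 (rule 225): 000110011

Answer: never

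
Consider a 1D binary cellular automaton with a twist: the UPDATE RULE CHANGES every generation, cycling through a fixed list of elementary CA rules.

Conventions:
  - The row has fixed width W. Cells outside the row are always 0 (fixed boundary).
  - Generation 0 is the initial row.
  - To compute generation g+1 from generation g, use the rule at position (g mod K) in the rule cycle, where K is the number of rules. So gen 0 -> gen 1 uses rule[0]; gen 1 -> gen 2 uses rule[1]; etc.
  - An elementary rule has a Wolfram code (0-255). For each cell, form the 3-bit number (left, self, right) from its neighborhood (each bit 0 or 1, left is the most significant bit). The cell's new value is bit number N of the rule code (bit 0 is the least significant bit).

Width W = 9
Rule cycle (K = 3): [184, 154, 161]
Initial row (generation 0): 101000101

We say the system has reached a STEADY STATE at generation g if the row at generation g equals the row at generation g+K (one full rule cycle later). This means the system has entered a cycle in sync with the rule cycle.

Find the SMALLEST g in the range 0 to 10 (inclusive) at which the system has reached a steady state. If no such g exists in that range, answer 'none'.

Gen 0: 101000101
Gen 1 (rule 184): 010100010
Gen 2 (rule 154): 100010101
Gen 3 (rule 161): 001001010
Gen 4 (rule 184): 000100101
Gen 5 (rule 154): 001011000
Gen 6 (rule 161): 100100011
Gen 7 (rule 184): 010010010
Gen 8 (rule 154): 101101101
Gen 9 (rule 161): 010010010
Gen 10 (rule 184): 001001001
Gen 11 (rule 154): 010110110
Gen 12 (rule 161): 001001000
Gen 13 (rule 184): 000100100

Answer: none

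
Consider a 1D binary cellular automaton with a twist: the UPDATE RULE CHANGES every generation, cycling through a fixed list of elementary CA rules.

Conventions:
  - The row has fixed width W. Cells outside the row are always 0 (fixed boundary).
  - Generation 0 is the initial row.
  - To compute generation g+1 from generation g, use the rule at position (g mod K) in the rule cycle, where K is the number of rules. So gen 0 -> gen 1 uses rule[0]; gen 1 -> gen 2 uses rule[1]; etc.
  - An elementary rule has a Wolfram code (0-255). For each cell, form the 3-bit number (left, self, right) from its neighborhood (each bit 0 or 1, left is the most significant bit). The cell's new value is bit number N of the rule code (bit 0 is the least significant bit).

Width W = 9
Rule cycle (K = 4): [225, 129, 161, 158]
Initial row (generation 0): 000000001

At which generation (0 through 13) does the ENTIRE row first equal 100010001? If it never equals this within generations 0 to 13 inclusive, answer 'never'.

Gen 0: 000000001
Gen 1 (rule 225): 111111100
Gen 2 (rule 129): 011111001
Gen 3 (rule 161): 001110000
Gen 4 (rule 158): 011101000
Gen 5 (rule 225): 001110011
Gen 6 (rule 129): 100100000
Gen 7 (rule 161): 000001111
Gen 8 (rule 158): 000011110
Gen 9 (rule 225): 111001110
Gen 10 (rule 129): 010000100
Gen 11 (rule 161): 000110001
Gen 12 (rule 158): 001101011
Gen 13 (rule 225): 100110101

Answer: never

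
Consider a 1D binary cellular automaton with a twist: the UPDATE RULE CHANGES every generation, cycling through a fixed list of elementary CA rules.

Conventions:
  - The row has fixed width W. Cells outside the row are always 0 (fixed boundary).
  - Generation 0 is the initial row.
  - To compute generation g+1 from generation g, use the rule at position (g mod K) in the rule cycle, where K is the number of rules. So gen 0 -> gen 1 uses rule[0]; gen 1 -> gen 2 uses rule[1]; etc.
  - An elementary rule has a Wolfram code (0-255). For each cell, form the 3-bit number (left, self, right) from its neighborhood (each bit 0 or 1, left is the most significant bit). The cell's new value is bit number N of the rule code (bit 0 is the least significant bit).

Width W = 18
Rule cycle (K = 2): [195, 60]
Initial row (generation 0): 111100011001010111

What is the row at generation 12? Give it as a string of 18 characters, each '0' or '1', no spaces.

Gen 0: 111100011001010111
Gen 1 (rule 195): 011101101010000011
Gen 2 (rule 60): 010011011111000010
Gen 3 (rule 195): 100101001111011100
Gen 4 (rule 60): 110111101000110010
Gen 5 (rule 195): 010011100011010100
Gen 6 (rule 60): 011010010010111110
Gen 7 (rule 195): 101000100100011110
Gen 8 (rule 60): 111100110110010001
Gen 9 (rule 195): 011101010010100110
Gen 10 (rule 60): 010011111011110101
Gen 11 (rule 195): 100101111001110000
Gen 12 (rule 60): 110111000101001000

Answer: 110111000101001000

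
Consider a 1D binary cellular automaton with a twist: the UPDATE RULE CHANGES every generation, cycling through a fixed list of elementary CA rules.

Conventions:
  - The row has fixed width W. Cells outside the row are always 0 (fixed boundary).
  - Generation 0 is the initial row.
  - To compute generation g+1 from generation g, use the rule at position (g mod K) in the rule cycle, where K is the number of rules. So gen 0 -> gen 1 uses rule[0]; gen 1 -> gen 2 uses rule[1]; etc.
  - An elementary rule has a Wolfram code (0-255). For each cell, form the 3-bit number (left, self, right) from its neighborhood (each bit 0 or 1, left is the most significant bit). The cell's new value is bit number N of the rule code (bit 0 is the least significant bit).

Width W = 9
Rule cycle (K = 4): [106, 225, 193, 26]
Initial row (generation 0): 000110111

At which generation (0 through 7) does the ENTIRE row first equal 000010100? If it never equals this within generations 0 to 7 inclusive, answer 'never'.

Answer: never

Derivation:
Gen 0: 000110111
Gen 1 (rule 106): 001111101
Gen 2 (rule 225): 100111110
Gen 3 (rule 193): 000011110
Gen 4 (rule 26): 000110001
Gen 5 (rule 106): 001110010
Gen 6 (rule 225): 100110000
Gen 7 (rule 193): 000010111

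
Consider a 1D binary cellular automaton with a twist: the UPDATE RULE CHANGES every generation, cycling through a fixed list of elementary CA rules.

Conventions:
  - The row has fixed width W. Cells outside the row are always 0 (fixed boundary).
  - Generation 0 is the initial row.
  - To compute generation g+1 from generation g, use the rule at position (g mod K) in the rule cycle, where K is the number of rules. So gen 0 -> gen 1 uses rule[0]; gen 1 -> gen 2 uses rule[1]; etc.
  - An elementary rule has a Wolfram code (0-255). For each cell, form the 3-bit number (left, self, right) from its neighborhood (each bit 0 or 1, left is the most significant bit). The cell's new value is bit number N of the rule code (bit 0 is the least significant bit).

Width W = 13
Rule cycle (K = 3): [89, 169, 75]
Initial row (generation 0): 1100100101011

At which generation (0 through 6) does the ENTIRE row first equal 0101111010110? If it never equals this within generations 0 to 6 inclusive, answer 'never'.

Gen 0: 1100100101011
Gen 1 (rule 89): 1110010000011
Gen 2 (rule 169): 1100000111010
Gen 3 (rule 75): 1101111101000
Gen 4 (rule 89): 1101000100111
Gen 5 (rule 169): 1010010000110
Gen 6 (rule 75): 0000100111110

Answer: never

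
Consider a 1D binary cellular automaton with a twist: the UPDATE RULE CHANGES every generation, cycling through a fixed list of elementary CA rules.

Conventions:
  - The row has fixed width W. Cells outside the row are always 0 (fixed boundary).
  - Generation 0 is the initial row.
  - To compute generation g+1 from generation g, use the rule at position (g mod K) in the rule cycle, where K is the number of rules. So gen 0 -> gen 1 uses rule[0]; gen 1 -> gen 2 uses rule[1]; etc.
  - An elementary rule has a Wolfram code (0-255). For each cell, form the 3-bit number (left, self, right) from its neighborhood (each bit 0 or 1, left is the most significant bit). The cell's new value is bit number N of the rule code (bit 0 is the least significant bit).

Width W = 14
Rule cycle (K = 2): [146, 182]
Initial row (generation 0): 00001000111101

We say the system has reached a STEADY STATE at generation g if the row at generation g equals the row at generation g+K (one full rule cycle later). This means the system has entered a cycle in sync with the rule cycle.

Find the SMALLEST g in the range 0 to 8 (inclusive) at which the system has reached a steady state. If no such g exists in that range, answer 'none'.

Answer: 4

Derivation:
Gen 0: 00001000111101
Gen 1 (rule 146): 00010101011000
Gen 2 (rule 182): 00111111100100
Gen 3 (rule 146): 01011111011010
Gen 4 (rule 182): 11101110100111
Gen 5 (rule 146): 01000100011010
Gen 6 (rule 182): 11101110100111
Gen 7 (rule 146): 01000100011010
Gen 8 (rule 182): 11101110100111
Gen 9 (rule 146): 01000100011010
Gen 10 (rule 182): 11101110100111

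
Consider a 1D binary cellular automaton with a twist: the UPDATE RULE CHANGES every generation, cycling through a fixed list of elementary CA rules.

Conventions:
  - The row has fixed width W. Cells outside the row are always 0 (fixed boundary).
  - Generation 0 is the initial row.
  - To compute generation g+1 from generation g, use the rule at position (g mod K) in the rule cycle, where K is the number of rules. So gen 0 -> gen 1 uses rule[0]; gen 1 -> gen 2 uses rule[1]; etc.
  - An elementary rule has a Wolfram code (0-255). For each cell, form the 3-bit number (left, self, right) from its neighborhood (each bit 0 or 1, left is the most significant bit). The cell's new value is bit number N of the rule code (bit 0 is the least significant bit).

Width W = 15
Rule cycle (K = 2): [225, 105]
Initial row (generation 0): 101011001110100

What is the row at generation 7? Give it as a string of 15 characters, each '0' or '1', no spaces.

Answer: 000001100101111

Derivation:
Gen 0: 101011001110100
Gen 1 (rule 225): 010101000111001
Gen 2 (rule 105): 001010010101000
Gen 3 (rule 225): 100100001010011
Gen 4 (rule 105): 000001100100011
Gen 5 (rule 225): 111100100001001
Gen 6 (rule 105): 100100001100000
Gen 7 (rule 225): 000001100101111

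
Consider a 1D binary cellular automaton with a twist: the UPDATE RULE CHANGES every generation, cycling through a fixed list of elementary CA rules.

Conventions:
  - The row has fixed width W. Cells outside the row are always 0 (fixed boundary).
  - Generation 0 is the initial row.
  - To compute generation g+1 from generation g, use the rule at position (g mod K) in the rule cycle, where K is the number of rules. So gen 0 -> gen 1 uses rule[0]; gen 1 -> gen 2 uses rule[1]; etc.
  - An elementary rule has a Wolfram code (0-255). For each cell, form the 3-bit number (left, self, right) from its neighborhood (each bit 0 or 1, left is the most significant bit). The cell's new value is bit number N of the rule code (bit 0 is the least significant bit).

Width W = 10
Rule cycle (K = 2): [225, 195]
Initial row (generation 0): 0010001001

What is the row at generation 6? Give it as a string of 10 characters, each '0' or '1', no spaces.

Gen 0: 0010001001
Gen 1 (rule 225): 1000100000
Gen 2 (rule 195): 0011001111
Gen 3 (rule 225): 1001000111
Gen 4 (rule 195): 0010011011
Gen 5 (rule 225): 1000001101
Gen 6 (rule 195): 0011110100

Answer: 0011110100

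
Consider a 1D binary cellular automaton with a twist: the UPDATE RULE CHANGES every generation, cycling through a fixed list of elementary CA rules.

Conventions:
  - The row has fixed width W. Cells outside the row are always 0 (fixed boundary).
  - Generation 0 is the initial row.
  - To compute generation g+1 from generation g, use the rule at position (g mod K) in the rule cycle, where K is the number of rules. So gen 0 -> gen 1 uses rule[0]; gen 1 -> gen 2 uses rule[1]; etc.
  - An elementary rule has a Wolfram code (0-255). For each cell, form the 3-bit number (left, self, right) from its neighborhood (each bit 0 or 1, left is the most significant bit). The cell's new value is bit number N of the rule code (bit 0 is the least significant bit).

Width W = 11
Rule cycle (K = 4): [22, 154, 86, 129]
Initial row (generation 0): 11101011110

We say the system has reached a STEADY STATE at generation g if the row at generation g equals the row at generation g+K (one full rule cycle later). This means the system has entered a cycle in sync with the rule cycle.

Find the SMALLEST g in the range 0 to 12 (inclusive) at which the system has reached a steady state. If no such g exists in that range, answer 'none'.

Answer: 9

Derivation:
Gen 0: 11101011110
Gen 1 (rule 22): 00001000001
Gen 2 (rule 154): 00010100010
Gen 3 (rule 86): 00110110111
Gen 4 (rule 129): 10000000010
Gen 5 (rule 22): 11000000111
Gen 6 (rule 154): 10100001110
Gen 7 (rule 86): 10110010011
Gen 8 (rule 129): 00000000000
Gen 9 (rule 22): 00000000000
Gen 10 (rule 154): 00000000000
Gen 11 (rule 86): 00000000000
Gen 12 (rule 129): 11111111111
Gen 13 (rule 22): 00000000000
Gen 14 (rule 154): 00000000000
Gen 15 (rule 86): 00000000000
Gen 16 (rule 129): 11111111111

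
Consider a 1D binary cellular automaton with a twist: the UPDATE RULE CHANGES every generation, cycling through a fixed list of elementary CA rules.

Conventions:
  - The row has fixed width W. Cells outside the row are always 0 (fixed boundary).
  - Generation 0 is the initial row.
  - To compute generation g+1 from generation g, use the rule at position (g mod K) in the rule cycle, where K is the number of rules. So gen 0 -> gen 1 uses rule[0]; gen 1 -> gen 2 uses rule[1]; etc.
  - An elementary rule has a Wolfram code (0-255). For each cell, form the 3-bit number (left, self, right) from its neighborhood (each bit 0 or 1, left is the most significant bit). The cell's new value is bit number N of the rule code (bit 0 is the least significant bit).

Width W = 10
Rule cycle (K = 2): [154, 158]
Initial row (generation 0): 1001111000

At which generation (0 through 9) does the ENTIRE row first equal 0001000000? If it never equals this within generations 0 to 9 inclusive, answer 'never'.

Gen 0: 1001111000
Gen 1 (rule 154): 0111110100
Gen 2 (rule 158): 1111100110
Gen 3 (rule 154): 1111011101
Gen 4 (rule 158): 1110011001
Gen 5 (rule 154): 1101110110
Gen 6 (rule 158): 1001100101
Gen 7 (rule 154): 0111011000
Gen 8 (rule 158): 1110010100
Gen 9 (rule 154): 1101100010

Answer: never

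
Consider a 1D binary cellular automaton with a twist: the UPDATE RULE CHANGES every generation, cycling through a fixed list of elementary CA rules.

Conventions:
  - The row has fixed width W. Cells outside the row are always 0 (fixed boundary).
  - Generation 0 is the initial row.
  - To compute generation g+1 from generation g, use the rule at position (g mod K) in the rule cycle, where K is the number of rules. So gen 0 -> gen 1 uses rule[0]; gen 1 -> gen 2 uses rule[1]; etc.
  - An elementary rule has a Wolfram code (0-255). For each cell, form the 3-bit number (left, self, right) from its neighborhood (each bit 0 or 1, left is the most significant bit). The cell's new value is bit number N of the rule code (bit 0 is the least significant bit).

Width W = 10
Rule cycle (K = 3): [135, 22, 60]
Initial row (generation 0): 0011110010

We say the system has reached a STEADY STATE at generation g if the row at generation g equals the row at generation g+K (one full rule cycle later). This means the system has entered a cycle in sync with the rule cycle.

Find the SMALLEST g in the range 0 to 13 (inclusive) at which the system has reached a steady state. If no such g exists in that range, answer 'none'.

Answer: 13

Derivation:
Gen 0: 0011110010
Gen 1 (rule 135): 1101100110
Gen 2 (rule 22): 0000011001
Gen 3 (rule 60): 0000010101
Gen 4 (rule 135): 1111110101
Gen 5 (rule 22): 0000000101
Gen 6 (rule 60): 0000000111
Gen 7 (rule 135): 1111111010
Gen 8 (rule 22): 0000000011
Gen 9 (rule 60): 0000000010
Gen 10 (rule 135): 1111111110
Gen 11 (rule 22): 0000000001
Gen 12 (rule 60): 0000000001
Gen 13 (rule 135): 1111111111
Gen 14 (rule 22): 0000000000
Gen 15 (rule 60): 0000000000
Gen 16 (rule 135): 1111111111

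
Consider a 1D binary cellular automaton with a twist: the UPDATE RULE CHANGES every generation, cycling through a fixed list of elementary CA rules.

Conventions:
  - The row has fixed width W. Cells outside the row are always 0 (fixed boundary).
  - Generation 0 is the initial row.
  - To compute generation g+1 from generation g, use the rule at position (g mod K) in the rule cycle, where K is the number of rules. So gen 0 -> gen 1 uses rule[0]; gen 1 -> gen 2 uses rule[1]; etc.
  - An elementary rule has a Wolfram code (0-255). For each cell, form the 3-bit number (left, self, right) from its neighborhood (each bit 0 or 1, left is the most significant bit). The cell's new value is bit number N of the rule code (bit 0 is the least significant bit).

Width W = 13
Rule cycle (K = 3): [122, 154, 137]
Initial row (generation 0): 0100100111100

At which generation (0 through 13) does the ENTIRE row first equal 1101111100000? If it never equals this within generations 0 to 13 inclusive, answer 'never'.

Answer: never

Derivation:
Gen 0: 0100100111100
Gen 1 (rule 122): 1011011100110
Gen 2 (rule 154): 0010011011101
Gen 3 (rule 137): 1000010011000
Gen 4 (rule 122): 0100101111100
Gen 5 (rule 154): 1011001111010
Gen 6 (rule 137): 0010001110000
Gen 7 (rule 122): 0101011011000
Gen 8 (rule 154): 1000010010100
Gen 9 (rule 137): 0011000000001
Gen 10 (rule 122): 0111100000010
Gen 11 (rule 154): 1111010000101
Gen 12 (rule 137): 1110000110000
Gen 13 (rule 122): 1011001111000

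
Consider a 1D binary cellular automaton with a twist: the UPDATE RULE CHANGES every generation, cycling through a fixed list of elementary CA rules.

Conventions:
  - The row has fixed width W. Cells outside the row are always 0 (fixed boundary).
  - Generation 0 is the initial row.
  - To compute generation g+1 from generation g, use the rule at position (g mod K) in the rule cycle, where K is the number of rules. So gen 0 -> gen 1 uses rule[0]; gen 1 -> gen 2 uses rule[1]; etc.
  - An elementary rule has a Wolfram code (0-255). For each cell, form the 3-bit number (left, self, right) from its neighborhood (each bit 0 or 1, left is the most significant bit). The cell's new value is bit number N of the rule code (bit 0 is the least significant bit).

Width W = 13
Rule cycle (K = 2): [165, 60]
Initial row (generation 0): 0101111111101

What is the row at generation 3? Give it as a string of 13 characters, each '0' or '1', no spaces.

Answer: 0110001110000

Derivation:
Gen 0: 0101111111101
Gen 1 (rule 165): 0110111111011
Gen 2 (rule 60): 0101100000110
Gen 3 (rule 165): 0110001110000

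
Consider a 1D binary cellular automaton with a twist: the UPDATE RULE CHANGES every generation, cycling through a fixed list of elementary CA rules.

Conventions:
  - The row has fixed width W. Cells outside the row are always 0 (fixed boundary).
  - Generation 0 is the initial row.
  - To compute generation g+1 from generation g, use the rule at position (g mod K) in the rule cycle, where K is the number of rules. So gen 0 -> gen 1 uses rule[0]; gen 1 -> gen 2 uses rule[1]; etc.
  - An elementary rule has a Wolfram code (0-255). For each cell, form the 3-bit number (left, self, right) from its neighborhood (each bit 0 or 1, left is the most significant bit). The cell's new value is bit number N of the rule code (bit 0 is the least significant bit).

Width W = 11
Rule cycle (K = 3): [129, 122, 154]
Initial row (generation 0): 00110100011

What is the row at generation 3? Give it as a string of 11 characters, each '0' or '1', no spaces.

Gen 0: 00110100011
Gen 1 (rule 129): 10000001000
Gen 2 (rule 122): 01000010100
Gen 3 (rule 154): 10100100010

Answer: 10100100010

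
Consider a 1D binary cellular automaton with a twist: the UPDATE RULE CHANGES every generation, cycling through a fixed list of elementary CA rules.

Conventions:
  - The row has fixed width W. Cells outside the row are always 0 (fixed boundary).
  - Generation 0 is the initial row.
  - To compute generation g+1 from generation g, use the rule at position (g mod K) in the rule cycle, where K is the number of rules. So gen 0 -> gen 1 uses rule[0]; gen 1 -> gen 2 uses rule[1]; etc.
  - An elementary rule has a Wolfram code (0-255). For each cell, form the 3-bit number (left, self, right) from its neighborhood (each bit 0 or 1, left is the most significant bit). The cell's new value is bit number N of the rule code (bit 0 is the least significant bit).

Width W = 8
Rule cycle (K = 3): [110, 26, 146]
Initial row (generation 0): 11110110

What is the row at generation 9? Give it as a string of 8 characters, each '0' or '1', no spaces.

Answer: 00000000

Derivation:
Gen 0: 11110110
Gen 1 (rule 110): 10011110
Gen 2 (rule 26): 01110001
Gen 3 (rule 146): 10101010
Gen 4 (rule 110): 11111110
Gen 5 (rule 26): 10000001
Gen 6 (rule 146): 01000010
Gen 7 (rule 110): 11000110
Gen 8 (rule 26): 10101101
Gen 9 (rule 146): 00000000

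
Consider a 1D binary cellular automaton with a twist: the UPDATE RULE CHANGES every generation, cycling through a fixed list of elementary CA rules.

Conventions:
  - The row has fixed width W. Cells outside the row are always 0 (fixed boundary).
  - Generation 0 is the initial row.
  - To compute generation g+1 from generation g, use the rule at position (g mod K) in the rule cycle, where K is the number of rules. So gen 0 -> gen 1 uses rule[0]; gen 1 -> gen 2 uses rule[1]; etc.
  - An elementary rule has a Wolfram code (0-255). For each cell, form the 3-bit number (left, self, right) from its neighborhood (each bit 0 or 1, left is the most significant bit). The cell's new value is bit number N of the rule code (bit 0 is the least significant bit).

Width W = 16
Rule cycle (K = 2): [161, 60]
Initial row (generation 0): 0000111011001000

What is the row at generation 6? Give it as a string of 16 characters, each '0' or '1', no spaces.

Gen 0: 0000111011001000
Gen 1 (rule 161): 1110010100000011
Gen 2 (rule 60): 1001011110000010
Gen 3 (rule 161): 0000101100111000
Gen 4 (rule 60): 0000111010100100
Gen 5 (rule 161): 1110010101000001
Gen 6 (rule 60): 1001011111100001

Answer: 1001011111100001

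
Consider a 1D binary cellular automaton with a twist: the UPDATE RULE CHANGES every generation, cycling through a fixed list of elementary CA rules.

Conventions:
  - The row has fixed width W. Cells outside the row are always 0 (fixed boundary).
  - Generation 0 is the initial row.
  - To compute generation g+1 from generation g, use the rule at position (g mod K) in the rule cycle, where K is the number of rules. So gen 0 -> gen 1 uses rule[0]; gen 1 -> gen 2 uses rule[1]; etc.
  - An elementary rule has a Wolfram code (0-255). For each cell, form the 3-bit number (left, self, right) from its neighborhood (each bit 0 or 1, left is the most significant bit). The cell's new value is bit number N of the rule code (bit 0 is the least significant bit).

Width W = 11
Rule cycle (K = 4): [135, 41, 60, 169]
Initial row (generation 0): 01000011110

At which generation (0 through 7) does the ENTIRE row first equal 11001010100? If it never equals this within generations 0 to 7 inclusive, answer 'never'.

Gen 0: 01000011110
Gen 1 (rule 135): 11011101100
Gen 2 (rule 41): 10110011001
Gen 3 (rule 60): 11101010101
Gen 4 (rule 169): 11010101010
Gen 5 (rule 135): 00010101010
Gen 6 (rule 41): 11001010100
Gen 7 (rule 60): 10101111110

Answer: 6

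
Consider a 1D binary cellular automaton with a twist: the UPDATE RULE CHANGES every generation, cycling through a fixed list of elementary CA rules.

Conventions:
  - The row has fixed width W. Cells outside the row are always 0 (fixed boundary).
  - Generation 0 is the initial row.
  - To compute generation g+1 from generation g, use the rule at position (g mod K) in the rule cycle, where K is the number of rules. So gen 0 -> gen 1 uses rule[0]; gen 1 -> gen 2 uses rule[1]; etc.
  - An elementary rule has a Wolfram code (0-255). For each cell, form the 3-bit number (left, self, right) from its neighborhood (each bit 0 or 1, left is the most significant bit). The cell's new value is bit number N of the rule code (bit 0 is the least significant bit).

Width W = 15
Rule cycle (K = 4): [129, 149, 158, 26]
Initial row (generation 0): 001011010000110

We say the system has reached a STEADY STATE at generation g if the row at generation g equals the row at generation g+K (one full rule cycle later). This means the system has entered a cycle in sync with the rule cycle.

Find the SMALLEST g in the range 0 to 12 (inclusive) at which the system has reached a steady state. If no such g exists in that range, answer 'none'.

Answer: none

Derivation:
Gen 0: 001011010000110
Gen 1 (rule 129): 100000000110000
Gen 2 (rule 149): 111111110001111
Gen 3 (rule 158): 111111101011110
Gen 4 (rule 26): 100000000010001
Gen 5 (rule 129): 001111111000100
Gen 6 (rule 149): 100111110110111
Gen 7 (rule 158): 111111100100110
Gen 8 (rule 26): 100000011011101
Gen 9 (rule 129): 001111000001000
Gen 10 (rule 149): 100110111101111
Gen 11 (rule 158): 111100111001110
Gen 12 (rule 26): 100011100111001
Gen 13 (rule 129): 001001000010000
Gen 14 (rule 149): 101101111011111
Gen 15 (rule 158): 101001110011110
Gen 16 (rule 26): 000111001110001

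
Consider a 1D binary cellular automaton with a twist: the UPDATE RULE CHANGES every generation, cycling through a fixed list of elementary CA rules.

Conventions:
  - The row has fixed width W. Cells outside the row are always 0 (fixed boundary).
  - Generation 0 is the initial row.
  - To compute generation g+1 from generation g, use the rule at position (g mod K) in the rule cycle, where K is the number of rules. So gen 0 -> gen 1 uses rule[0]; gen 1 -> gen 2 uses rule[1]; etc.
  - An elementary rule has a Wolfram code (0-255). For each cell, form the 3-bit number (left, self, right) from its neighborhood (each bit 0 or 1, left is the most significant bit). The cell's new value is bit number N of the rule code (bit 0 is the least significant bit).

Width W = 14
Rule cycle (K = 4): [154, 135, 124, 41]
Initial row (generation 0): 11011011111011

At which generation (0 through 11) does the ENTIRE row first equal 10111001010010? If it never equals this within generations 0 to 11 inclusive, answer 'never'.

Answer: never

Derivation:
Gen 0: 11011011111011
Gen 1 (rule 154): 10010011110010
Gen 2 (rule 135): 10110101100110
Gen 3 (rule 124): 11111111110111
Gen 4 (rule 41): 10000000001100
Gen 5 (rule 154): 01000000011010
Gen 6 (rule 135): 11011111100010
Gen 7 (rule 124): 11110000110011
Gen 8 (rule 41): 10000110100010
Gen 9 (rule 154): 01001100010101
Gen 10 (rule 135): 11010001110101
Gen 11 (rule 124): 11111001011111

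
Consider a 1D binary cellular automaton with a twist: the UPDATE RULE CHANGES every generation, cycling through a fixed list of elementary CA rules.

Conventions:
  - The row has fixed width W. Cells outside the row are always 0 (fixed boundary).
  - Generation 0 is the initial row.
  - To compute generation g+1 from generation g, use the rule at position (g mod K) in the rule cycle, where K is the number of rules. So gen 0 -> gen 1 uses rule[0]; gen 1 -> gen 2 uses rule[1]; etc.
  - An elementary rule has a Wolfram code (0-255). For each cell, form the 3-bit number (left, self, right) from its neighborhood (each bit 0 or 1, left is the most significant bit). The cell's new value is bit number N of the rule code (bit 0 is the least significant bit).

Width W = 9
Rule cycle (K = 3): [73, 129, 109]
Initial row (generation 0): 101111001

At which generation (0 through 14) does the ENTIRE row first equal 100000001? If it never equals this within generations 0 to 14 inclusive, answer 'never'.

Gen 0: 101111001
Gen 1 (rule 73): 001001000
Gen 2 (rule 129): 100000011
Gen 3 (rule 109): 101111011
Gen 4 (rule 73): 001001011
Gen 5 (rule 129): 100000000
Gen 6 (rule 109): 101111111
Gen 7 (rule 73): 001000001
Gen 8 (rule 129): 100011100
Gen 9 (rule 109): 101010101
Gen 10 (rule 73): 000000000
Gen 11 (rule 129): 111111111
Gen 12 (rule 109): 100000001
Gen 13 (rule 73): 001111100
Gen 14 (rule 129): 100111001

Answer: 12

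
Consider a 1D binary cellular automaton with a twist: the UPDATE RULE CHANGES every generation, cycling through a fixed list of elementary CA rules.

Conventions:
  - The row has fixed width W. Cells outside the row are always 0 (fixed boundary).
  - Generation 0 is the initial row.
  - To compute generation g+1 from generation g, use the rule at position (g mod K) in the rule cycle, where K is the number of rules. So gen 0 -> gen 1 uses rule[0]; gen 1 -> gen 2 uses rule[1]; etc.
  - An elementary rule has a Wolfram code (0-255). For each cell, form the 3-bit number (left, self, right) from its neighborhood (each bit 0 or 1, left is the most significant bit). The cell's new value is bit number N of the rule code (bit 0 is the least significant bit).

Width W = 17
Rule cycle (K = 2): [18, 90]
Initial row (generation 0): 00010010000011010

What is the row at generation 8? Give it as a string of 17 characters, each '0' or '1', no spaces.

Answer: 00101010000010000

Derivation:
Gen 0: 00010010000011010
Gen 1 (rule 18): 00101101000100001
Gen 2 (rule 90): 01001100101010010
Gen 3 (rule 18): 10110011000001101
Gen 4 (rule 90): 00111111100011100
Gen 5 (rule 18): 01000000010100010
Gen 6 (rule 90): 10100000100010101
Gen 7 (rule 18): 00010001010100000
Gen 8 (rule 90): 00101010000010000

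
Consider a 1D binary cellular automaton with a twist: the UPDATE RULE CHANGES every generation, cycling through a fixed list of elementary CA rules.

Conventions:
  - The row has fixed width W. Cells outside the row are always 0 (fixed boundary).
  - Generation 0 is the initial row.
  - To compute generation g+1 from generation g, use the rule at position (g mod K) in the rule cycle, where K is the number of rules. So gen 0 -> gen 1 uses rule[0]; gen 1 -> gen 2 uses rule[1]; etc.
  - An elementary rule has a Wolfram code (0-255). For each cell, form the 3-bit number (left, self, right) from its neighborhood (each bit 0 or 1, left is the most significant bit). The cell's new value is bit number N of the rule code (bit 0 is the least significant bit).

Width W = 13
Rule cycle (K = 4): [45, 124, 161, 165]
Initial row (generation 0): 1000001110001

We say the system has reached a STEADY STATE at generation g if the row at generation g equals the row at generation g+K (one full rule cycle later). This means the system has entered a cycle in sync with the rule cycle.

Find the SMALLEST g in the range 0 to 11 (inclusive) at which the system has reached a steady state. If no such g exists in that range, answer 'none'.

Gen 0: 1000001110001
Gen 1 (rule 45): 1011101000101
Gen 2 (rule 124): 1110111100111
Gen 3 (rule 161): 0101011000010
Gen 4 (rule 165): 0111100011010
Gen 5 (rule 45): 0100001010110
Gen 6 (rule 124): 0110001111111
Gen 7 (rule 161): 0000100111110
Gen 8 (rule 165): 1110100011100
Gen 9 (rule 45): 1001101010001
Gen 10 (rule 124): 1101111111001
Gen 11 (rule 161): 0010111110000
Gen 12 (rule 165): 1011011100111
Gen 13 (rule 45): 1110110000100
Gen 14 (rule 124): 1011111000110
Gen 15 (rule 161): 0101110010000

Answer: none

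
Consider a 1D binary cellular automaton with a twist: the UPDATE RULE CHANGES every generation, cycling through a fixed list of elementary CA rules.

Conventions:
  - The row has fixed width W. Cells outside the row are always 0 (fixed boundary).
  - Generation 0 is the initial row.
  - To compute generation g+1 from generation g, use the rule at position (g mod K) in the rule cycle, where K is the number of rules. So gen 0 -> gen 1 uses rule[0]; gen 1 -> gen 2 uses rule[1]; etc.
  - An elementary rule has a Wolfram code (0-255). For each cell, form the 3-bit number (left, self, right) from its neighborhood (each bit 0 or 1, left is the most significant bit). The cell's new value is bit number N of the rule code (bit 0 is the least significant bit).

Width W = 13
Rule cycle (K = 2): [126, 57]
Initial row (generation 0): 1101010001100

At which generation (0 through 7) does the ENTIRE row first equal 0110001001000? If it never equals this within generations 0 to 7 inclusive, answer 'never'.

Gen 0: 1101010001100
Gen 1 (rule 126): 1111111011110
Gen 2 (rule 57): 1000000110001
Gen 3 (rule 126): 1100001111011
Gen 4 (rule 57): 1011101000110
Gen 5 (rule 126): 1110111101111
Gen 6 (rule 57): 1001100011000
Gen 7 (rule 126): 1111110111100

Answer: never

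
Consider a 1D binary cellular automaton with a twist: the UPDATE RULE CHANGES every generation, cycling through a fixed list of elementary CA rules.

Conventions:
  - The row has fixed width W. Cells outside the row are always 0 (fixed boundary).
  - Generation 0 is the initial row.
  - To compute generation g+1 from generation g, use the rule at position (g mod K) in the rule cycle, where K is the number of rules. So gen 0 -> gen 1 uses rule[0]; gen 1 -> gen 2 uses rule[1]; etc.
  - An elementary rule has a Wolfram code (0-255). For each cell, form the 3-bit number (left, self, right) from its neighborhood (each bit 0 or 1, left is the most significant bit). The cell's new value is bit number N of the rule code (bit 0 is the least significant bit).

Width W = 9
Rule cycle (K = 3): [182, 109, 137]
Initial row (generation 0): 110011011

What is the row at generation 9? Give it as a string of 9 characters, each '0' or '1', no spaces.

Answer: 110011110

Derivation:
Gen 0: 110011011
Gen 1 (rule 182): 001100100
Gen 2 (rule 109): 101100101
Gen 3 (rule 137): 001000000
Gen 4 (rule 182): 011100000
Gen 5 (rule 109): 010101111
Gen 6 (rule 137): 000001110
Gen 7 (rule 182): 000010101
Gen 8 (rule 109): 111011111
Gen 9 (rule 137): 110011110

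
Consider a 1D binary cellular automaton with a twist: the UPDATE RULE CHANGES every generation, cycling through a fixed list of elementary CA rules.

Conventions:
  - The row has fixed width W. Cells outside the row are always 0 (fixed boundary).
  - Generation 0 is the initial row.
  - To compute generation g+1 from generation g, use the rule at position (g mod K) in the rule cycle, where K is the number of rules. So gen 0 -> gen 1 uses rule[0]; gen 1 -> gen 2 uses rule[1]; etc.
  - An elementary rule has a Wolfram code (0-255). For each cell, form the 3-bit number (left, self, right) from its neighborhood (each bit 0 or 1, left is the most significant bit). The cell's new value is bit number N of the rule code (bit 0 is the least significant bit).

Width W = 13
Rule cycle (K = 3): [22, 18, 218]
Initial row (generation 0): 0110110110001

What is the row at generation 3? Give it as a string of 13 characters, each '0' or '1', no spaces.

Answer: 1010000101000

Derivation:
Gen 0: 0110110110001
Gen 1 (rule 22): 1000000001011
Gen 2 (rule 18): 0100000010000
Gen 3 (rule 218): 1010000101000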